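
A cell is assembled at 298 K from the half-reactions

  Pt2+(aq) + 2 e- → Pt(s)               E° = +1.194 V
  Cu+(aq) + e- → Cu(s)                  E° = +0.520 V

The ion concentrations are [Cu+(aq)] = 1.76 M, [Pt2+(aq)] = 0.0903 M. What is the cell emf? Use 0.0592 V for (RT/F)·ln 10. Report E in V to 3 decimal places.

+0.629 V

Pt²⁺/Pt is reduced (cathode, E° = +1.194 V) and Cu⁺/Cu is oxidized (anode).
The standard potential is +1.194 − (+0.520) = +0.674 V and the balanced reaction transfers n = 2 electrons.
Balancing gives Pt2+(aq) + 2 Cu(s) → Pt(s) + 2 Cu+(aq); hence Q = [Cu+(aq)]^2 / [Pt2+(aq)] = 34.3 (log Q = 1.535).
E = E° − (0.0592/n)·log Q = +0.674 − (0.0592/2)(1.535) = +0.629 V.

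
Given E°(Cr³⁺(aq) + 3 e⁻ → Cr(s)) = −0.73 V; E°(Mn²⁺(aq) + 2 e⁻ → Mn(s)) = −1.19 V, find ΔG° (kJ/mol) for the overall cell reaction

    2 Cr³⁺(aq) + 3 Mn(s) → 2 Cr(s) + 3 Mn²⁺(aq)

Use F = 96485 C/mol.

In the reaction as written Cr³⁺(aq) is reduced, so the Cr³⁺/Cr couple is the cathode and Mn²⁺/Mn is the anode.
E°cell = −0.73 − (−1.19) = +0.46 V; balancing electrons gives n = 6.
ΔG° = −nFE°cell = −(6)(96485)(+0.46) J/mol = −266 kJ/mol.

−266 kJ/mol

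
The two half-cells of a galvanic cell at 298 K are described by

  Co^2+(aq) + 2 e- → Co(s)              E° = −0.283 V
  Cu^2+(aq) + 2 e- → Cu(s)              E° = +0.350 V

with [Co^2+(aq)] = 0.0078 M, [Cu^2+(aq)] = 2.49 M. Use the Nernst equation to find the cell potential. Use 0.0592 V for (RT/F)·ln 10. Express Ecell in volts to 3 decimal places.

The Cu²⁺/Cu couple has the more positive E°, so it is the cathode; Co²⁺/Co is the anode.
E°cell = +0.350 − (−0.283) = +0.633 V, with n = 2 electrons transferred.
For the overall reaction Cu^2+(aq) + Co(s) → Cu(s) + Co^2+(aq), Q = [Co^2+(aq)] / [Cu^2+(aq)] = 0.00313, giving log Q = −2.504.
By the Nernst equation, E = +0.633 − (0.0592/2)·(−2.504) = +0.707 V.

+0.707 V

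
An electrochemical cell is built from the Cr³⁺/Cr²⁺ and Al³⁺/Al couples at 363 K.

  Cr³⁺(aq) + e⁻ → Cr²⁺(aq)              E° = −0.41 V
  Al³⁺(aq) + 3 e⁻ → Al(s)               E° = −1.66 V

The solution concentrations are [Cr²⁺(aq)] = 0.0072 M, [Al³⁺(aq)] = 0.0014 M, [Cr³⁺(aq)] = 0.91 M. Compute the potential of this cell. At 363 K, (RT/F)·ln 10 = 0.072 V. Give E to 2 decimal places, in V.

Cr³⁺/Cr²⁺ is reduced (cathode, E° = −0.41 V) and Al³⁺/Al is oxidized (anode).
E°cell = E°cat − E°an = −0.41 − (−1.66) = +1.25 V; n = 3.
Balancing gives 3 Cr³⁺(aq) + Al(s) → 3 Cr²⁺(aq) + Al³⁺(aq); hence Q = ([Cr²⁺(aq)]^3·[Al³⁺(aq)]) / [Cr³⁺(aq)]^3 = 6.93×10^−10 (log Q = −9.159).
Applying E = E° − (RT ln10/nF)·log Q gives +1.25 − (0.072/3)(−9.159) = +1.47 V.

+1.47 V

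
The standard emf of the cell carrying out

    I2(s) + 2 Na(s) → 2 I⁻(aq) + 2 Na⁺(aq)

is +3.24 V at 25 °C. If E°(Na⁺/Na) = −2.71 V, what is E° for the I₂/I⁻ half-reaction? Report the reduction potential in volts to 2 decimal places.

In the reaction as written the I₂/I⁻ couple is reduced (cathode) and Na⁺/Na is oxidized (anode), so E°cell = E°(I₂/I⁻) − E°(Na⁺/Na).
E°(I₂/I⁻) = E°cell + E°(anode) = +3.24 + (−2.71) = +0.53 V.

+0.53 V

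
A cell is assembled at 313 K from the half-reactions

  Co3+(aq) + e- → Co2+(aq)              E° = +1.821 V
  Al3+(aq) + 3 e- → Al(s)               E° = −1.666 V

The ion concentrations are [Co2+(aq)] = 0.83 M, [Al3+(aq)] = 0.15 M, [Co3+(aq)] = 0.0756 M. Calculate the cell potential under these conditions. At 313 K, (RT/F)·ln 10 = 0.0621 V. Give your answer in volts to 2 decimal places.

The Co³⁺/Co²⁺ couple has the more positive E°, so it is the cathode; Al³⁺/Al is the anode.
E°cell = +1.821 − (−1.666) = +3.487 V, with n = 3 electrons transferred.
Balancing gives 3 Co3+(aq) + Al(s) → 3 Co2+(aq) + Al3+(aq); hence Q = ([Co2+(aq)]^3·[Al3+(aq)]) / [Co3+(aq)]^3 = 198 (log Q = 2.298).
Applying E = E° − (RT ln10/nF)·log Q gives +3.487 − (0.0621/3)(2.298) = +3.44 V.

+3.44 V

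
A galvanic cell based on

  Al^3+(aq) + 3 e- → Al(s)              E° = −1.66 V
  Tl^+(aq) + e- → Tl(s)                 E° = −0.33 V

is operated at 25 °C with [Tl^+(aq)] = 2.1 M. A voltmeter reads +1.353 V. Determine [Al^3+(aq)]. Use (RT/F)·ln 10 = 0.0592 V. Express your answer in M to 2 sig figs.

With Tl⁺/Tl at the cathode and Al³⁺/Al at the anode, E°cell = −0.33 − (−1.66) = +1.33 V (n = 3).
From the Nernst equation, log Q = n(E° − E)/0.0592 = 3·(+1.33 − (+1.353))/0.0592 = −1.166.
The balanced reaction is 3 Tl^+(aq) + Al(s) → 3 Tl(s) + Al^3+(aq), so Q = [Al^3+(aq)] / [Tl^+(aq)]^3.
Solving for the unknown gives log [Al^3+(aq)] = −0.199, so [Al^3+(aq)] ≈ 0.63 M.

0.63 M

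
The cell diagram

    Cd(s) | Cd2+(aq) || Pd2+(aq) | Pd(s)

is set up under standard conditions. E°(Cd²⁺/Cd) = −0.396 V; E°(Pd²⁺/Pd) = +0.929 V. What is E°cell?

+1.325 V

By convention the left-hand electrode in cell notation is the anode (oxidation) and the right-hand electrode is the cathode (reduction).
E°cell = E°(right) − E°(left) = +0.929 − (−0.396) = +1.325 V.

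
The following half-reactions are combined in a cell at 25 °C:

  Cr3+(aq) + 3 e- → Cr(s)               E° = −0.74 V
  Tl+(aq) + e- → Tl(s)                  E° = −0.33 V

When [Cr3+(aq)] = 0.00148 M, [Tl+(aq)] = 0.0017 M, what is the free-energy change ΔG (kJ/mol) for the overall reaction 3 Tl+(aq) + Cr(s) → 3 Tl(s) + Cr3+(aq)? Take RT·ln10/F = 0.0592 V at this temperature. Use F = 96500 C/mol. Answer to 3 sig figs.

E°cell = −0.33 − (−0.74) = +0.41 V; the balanced reaction transfers n = 3 electrons.
Here Q = [Cr3+(aq)] / [Tl+(aq)]^3 = 3.01×10^5 (log Q = 5.479), giving E = +0.41 − (0.0592/3)·(5.479) = +0.3019 V.
Then ΔG = −nFE = −3 × 96500 × +0.3019 J/mol = −87.4 kJ/mol.

−87.4 kJ/mol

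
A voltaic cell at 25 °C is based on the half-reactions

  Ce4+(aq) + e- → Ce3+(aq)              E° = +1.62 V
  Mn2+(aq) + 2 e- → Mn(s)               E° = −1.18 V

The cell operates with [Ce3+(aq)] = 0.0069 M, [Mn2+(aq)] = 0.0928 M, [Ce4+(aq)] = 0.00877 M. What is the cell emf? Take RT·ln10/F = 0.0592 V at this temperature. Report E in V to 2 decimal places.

+2.84 V

The Ce⁴⁺/Ce³⁺ couple has the more positive E°, so it is the cathode; Mn²⁺/Mn is the anode.
E°cell = +1.62 − (−1.18) = +2.80 V, with n = 2 electrons transferred.
The balanced reaction is 2 Ce4+(aq) + Mn(s) → 2 Ce3+(aq) + Mn2+(aq), so Q = ([Ce3+(aq)]^2·[Mn2+(aq)]) / [Ce4+(aq)]^2 = 0.0574 and log Q = −1.241.
By the Nernst equation, E = +2.80 − (0.0592/2)·(−1.241) = +2.84 V.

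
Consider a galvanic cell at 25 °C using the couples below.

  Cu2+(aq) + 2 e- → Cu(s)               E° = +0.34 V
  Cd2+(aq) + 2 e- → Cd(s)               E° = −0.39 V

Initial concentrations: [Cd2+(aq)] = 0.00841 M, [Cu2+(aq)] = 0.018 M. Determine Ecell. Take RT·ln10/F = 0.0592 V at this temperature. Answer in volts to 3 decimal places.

Cu²⁺/Cu is reduced (cathode, E° = +0.34 V) and Cd²⁺/Cd is oxidized (anode).
E°cell = E°cat − E°an = +0.34 − (−0.39) = +0.73 V; n = 2.
The balanced reaction is Cu2+(aq) + Cd(s) → Cu(s) + Cd2+(aq), so Q = [Cd2+(aq)] / [Cu2+(aq)] = 0.467 and log Q = −0.330.
E = E° − (0.0592/n)·log Q = +0.73 − (0.0592/2)(−0.330) = +0.740 V.

+0.740 V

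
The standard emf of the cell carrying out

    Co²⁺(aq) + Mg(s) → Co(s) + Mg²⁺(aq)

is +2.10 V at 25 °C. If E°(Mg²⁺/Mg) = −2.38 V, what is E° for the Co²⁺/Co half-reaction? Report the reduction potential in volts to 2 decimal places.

−0.28 V

In the reaction as written the Co²⁺/Co couple is reduced (cathode) and Mg²⁺/Mg is oxidized (anode), so E°cell = E°(Co²⁺/Co) − E°(Mg²⁺/Mg).
E°(Co²⁺/Co) = E°cell + E°(anode) = +2.10 + (−2.38) = −0.28 V.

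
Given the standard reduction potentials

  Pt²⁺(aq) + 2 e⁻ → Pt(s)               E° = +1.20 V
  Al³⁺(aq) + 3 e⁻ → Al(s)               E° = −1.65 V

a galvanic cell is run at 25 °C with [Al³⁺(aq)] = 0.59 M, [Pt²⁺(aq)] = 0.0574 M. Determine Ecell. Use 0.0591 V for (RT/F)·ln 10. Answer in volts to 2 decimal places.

+2.82 V

Pt²⁺/Pt is reduced (cathode, E° = +1.20 V) and Al³⁺/Al is oxidized (anode).
E°cell = E°cat − E°an = +1.20 − (−1.65) = +2.85 V; n = 6.
Balancing gives 3 Pt²⁺(aq) + 2 Al(s) → 3 Pt(s) + 2 Al³⁺(aq); hence Q = [Al³⁺(aq)]^2 / [Pt²⁺(aq)]^3 = 1.84×10^3 (log Q = 3.265).
E = E° − (0.0591/n)·log Q = +2.85 − (0.0591/6)(3.265) = +2.82 V.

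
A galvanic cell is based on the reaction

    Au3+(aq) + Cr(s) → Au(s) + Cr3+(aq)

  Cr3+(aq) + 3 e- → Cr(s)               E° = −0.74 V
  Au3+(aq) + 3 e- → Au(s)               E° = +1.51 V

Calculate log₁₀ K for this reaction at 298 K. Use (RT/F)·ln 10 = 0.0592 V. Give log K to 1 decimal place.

log K = 114.0

The Au³⁺/Au couple is reduced (cathode); E°cell = +1.51 − (−0.74) = +2.25 V with n = 3.
At equilibrium E = 0, so log K = nE°cell / 0.0592 = (3)(+2.25) / 0.0592 = 114.0.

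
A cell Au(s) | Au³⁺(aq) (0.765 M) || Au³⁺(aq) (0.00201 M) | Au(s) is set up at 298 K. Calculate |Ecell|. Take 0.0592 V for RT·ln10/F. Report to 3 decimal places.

0.051 V

For a concentration cell E°cell = 0, since both electrodes use the same couple.
The compartment with the higher Au³⁺(aq) concentration (0.765 M) acts as the cathode; ions are reduced there and produced at the dilute (0.00201 M) anode.
With n = 3, Ecell = −(0.0592/3)·log([dilute]/[conc]) = −(0.0592/3)·log(0.00201/0.765) = +0.051 V.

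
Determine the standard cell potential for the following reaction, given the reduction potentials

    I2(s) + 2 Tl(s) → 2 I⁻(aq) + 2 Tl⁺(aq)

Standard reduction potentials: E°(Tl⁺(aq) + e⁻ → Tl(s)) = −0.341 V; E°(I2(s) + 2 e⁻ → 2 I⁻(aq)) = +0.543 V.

+0.884 V

In the reaction as written, I2(s) is reduced (cathode) and Tl⁺(aq) is produced by oxidation at the anode.
E°cell = E°(cathode) − E°(anode) = +0.543 − (−0.341) = +0.884 V.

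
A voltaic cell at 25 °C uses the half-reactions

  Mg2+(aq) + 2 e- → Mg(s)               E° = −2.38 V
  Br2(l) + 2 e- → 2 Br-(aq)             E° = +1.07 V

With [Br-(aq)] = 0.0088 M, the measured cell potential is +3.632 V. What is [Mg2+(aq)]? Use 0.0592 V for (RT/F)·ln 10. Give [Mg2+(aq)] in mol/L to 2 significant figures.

The Br₂/Br⁻ couple has the larger reduction potential, so it is the cathode: E°cell = +1.07 − (−2.38) = +3.45 V and n = 2.
Rearranging E = E° − (0.0592/n)·log Q gives log Q = 2(+3.45 − (+3.632))/0.0592 = −6.149.
For Br2(l) + Mg(s) → 2 Br-(aq) + Mg2+(aq), the reaction quotient is Q = [Br-(aq)]^2·[Mg2+(aq)].
Substituting the known concentrations and solving, log [Mg2+(aq)] = −2.038 and [Mg2+(aq)] = 0.0092 M.

0.0092 M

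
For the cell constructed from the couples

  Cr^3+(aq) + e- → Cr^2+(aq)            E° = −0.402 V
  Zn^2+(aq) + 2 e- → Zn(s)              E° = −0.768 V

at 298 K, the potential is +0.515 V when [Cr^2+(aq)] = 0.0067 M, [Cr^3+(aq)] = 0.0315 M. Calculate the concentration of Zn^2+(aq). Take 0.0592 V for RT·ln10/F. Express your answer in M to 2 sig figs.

The Cr³⁺/Cr²⁺ couple has the larger reduction potential, so it is the cathode: E°cell = −0.402 − (−0.768) = +0.366 V and n = 2.
From the Nernst equation, log Q = n(E° − E)/0.0592 = 2·(+0.366 − (+0.515))/0.0592 = −5.034.
The balanced reaction is 2 Cr^3+(aq) + Zn(s) → 2 Cr^2+(aq) + Zn^2+(aq), so Q = ([Cr^2+(aq)]^2·[Zn^2+(aq)]) / [Cr^3+(aq)]^2.
Solving for the unknown gives log [Zn^2+(aq)] = −3.690, so [Zn^2+(aq)] ≈ 0.00020 M.

0.00020 M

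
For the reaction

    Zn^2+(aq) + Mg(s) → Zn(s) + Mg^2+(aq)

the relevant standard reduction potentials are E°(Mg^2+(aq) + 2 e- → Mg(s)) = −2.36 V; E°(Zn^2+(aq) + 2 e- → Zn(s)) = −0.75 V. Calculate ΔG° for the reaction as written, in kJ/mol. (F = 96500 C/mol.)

−311 kJ/mol

In the reaction as written Zn^2+(aq) is reduced, so the Zn²⁺/Zn couple is the cathode and Mg²⁺/Mg is the anode.
E°cell = −0.75 − (−2.36) = +1.61 V; balancing electrons gives n = 2.
ΔG° = −nFE°cell = −(2)(96500)(+1.61) J/mol = −311 kJ/mol.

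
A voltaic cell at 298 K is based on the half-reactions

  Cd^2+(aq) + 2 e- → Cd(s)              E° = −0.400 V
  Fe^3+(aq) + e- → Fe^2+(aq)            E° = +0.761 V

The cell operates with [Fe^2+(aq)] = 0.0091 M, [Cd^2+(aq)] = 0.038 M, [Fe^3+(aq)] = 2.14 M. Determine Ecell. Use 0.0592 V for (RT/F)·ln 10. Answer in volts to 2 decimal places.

Since E°(Fe³⁺/Fe²⁺) > E°(Cd²⁺/Cd), Fe³⁺/Fe²⁺ serves as the cathode.
The standard potential is +0.761 − (−0.400) = +1.161 V and the balanced reaction transfers n = 2 electrons.
For the overall reaction 2 Fe^3+(aq) + Cd(s) → 2 Fe^2+(aq) + Cd^2+(aq), Q = ([Fe^2+(aq)]^2·[Cd^2+(aq)]) / [Fe^3+(aq)]^2 = 6.87×10^−7, giving log Q = −6.163.
E = E° − (0.0592/n)·log Q = +1.161 − (0.0592/2)(−6.163) = +1.34 V.

+1.34 V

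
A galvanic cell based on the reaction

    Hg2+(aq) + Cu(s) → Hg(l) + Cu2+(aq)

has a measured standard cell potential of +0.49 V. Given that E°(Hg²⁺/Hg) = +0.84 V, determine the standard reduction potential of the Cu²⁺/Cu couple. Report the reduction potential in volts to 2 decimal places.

+0.35 V

In the reaction as written the Hg²⁺/Hg couple is reduced (cathode) and Cu²⁺/Cu is oxidized (anode), so E°cell = E°(Hg²⁺/Hg) − E°(Cu²⁺/Cu).
E°(Cu²⁺/Cu) = E°(cathode) − E°cell = +0.84 − (+0.49) = +0.35 V.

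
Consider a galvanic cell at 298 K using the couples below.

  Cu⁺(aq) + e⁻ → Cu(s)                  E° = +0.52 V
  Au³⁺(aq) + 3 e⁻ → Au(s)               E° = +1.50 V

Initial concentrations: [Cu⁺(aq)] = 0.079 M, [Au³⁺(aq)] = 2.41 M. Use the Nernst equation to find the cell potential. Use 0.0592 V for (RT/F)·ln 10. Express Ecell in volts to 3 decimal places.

+1.053 V

Since E°(Au³⁺/Au) > E°(Cu⁺/Cu), Au³⁺/Au serves as the cathode.
E°cell = E°cat − E°an = +1.50 − (+0.52) = +0.98 V; n = 3.
Balancing gives Au³⁺(aq) + 3 Cu(s) → Au(s) + 3 Cu⁺(aq); hence Q = [Cu⁺(aq)]^3 / [Au³⁺(aq)] = 0.000205 (log Q = −3.689).
By the Nernst equation, E = +0.98 − (0.0592/3)·(−3.689) = +1.053 V.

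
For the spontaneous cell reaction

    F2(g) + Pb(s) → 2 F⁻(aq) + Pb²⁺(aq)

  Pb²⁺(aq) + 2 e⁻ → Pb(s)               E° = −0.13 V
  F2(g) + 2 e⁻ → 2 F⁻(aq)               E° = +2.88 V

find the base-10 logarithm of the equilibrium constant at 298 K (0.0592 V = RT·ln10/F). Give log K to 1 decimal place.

log K = 101.7

The F₂/F⁻ couple is reduced (cathode); E°cell = +2.88 − (−0.13) = +3.01 V with n = 2.
At equilibrium E = 0, so log K = nE°cell / 0.0592 = (2)(+3.01) / 0.0592 = 101.7.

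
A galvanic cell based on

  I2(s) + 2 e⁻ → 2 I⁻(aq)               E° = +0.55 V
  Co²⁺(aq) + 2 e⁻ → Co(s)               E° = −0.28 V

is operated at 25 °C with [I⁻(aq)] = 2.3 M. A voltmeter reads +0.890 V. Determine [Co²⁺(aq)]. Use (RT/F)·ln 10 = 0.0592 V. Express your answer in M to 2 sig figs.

0.0018 M

With I₂/I⁻ at the cathode and Co²⁺/Co at the anode, E°cell = +0.55 − (−0.28) = +0.83 V (n = 2).
From the Nernst equation, log Q = n(E° − E)/0.0592 = 2·(+0.83 − (+0.890))/0.0592 = −2.027.
The balanced reaction is I2(s) + Co(s) → 2 I⁻(aq) + Co²⁺(aq), so Q = [I⁻(aq)]^2·[Co²⁺(aq)].
Substituting the known concentrations and solving, log [Co²⁺(aq)] = −2.750 and [Co²⁺(aq)] = 0.0018 M.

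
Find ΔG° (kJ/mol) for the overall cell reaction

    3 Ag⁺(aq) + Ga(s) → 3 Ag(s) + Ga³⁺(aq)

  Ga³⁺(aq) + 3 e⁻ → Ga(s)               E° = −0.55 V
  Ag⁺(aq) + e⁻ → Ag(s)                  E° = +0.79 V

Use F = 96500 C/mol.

−388 kJ/mol

In the reaction as written Ag⁺(aq) is reduced, so the Ag⁺/Ag couple is the cathode and Ga³⁺/Ga is the anode.
E°cell = +0.79 − (−0.55) = +1.34 V; balancing electrons gives n = 3.
ΔG° = −nFE°cell = −(3)(96500)(+1.34) J/mol = −388 kJ/mol.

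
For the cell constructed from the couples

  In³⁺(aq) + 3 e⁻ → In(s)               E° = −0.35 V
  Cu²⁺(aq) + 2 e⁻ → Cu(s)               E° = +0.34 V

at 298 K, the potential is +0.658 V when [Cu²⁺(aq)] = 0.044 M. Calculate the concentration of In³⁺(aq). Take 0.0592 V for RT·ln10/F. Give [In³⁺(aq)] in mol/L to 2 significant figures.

With Cu²⁺/Cu at the cathode and In³⁺/In at the anode, E°cell = +0.34 − (−0.35) = +0.69 V (n = 6).
Rearranging E = E° − (0.0592/n)·log Q gives log Q = 6(+0.69 − (+0.658))/0.0592 = 3.243.
For 3 Cu²⁺(aq) + 2 In(s) → 3 Cu(s) + 2 In³⁺(aq), the reaction quotient is Q = [In³⁺(aq)]^2 / [Cu²⁺(aq)]^3.
Solving for the unknown gives log [In³⁺(aq)] = −0.413, so [In³⁺(aq)] ≈ 0.39 M.

0.39 M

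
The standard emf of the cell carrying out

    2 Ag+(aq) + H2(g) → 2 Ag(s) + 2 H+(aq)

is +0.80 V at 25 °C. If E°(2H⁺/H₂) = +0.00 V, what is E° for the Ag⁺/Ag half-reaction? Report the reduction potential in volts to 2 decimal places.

+0.80 V

In the reaction as written the Ag⁺/Ag couple is reduced (cathode) and 2H⁺/H₂ is oxidized (anode), so E°cell = E°(Ag⁺/Ag) − E°(2H⁺/H₂).
E°(Ag⁺/Ag) = E°cell + E°(anode) = +0.80 + (+0.00) = +0.80 V.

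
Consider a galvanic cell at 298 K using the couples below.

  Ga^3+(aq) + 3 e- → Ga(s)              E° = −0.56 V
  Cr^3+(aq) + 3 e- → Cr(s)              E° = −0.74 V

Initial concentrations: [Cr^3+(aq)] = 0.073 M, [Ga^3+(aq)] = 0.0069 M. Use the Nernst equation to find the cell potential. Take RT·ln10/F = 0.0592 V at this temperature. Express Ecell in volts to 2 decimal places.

+0.16 V

Ga³⁺/Ga is reduced (cathode, E° = −0.56 V) and Cr³⁺/Cr is oxidized (anode).
E°cell = −0.56 − (−0.74) = +0.18 V, with n = 3 electrons transferred.
The balanced reaction is Ga^3+(aq) + Cr(s) → Ga(s) + Cr^3+(aq), so Q = [Cr^3+(aq)] / [Ga^3+(aq)] = 10.6 and log Q = 1.024.
Applying E = E° − (RT ln10/nF)·log Q gives +0.18 − (0.0592/3)(1.024) = +0.16 V.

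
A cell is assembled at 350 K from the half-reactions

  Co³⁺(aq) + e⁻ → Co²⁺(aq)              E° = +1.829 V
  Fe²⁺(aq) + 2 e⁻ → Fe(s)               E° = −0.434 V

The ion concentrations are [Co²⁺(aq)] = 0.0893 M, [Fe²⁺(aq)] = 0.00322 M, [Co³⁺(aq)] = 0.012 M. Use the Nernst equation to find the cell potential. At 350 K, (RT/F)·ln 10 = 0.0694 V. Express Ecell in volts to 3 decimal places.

+2.289 V

Since E°(Co³⁺/Co²⁺) > E°(Fe²⁺/Fe), Co³⁺/Co²⁺ serves as the cathode.
The standard potential is +1.829 − (−0.434) = +2.263 V and the balanced reaction transfers n = 2 electrons.
The balanced reaction is 2 Co³⁺(aq) + Fe(s) → 2 Co²⁺(aq) + Fe²⁺(aq), so Q = ([Co²⁺(aq)]^2·[Fe²⁺(aq)]) / [Co³⁺(aq)]^2 = 0.178 and log Q = −0.749.
E = E° − (0.0694/n)·log Q = +2.263 − (0.0694/2)(−0.749) = +2.289 V.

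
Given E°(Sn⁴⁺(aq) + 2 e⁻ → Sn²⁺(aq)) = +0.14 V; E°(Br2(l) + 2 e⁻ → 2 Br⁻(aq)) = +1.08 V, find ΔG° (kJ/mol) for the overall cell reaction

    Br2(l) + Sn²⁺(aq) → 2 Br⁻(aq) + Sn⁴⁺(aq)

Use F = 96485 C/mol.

−181 kJ/mol

In the reaction as written Br2(l) is reduced, so the Br₂/Br⁻ couple is the cathode and Sn⁴⁺/Sn²⁺ is the anode.
E°cell = +1.08 − (+0.14) = +0.94 V; balancing electrons gives n = 2.
ΔG° = −nFE°cell = −(2)(96485)(+0.94) J/mol = −181 kJ/mol.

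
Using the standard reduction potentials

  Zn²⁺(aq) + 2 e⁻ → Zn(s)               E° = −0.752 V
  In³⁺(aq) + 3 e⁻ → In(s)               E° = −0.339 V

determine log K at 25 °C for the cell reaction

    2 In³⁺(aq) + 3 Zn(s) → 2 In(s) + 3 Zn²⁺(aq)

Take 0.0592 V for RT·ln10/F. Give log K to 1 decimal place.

The In³⁺/In couple is reduced (cathode); E°cell = −0.339 − (−0.752) = +0.413 V with n = 6.
At equilibrium E = 0, so log K = nE°cell / 0.0592 = (6)(+0.413) / 0.0592 = 41.9.

log K = 41.9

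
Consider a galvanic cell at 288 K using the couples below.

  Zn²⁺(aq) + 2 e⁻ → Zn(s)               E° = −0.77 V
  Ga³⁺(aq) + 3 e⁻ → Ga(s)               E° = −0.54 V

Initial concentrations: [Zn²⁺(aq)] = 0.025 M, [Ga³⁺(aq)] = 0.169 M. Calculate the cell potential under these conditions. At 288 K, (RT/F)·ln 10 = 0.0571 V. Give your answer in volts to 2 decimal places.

The Ga³⁺/Ga couple has the more positive E°, so it is the cathode; Zn²⁺/Zn is the anode.
E°cell = E°cat − E°an = −0.54 − (−0.77) = +0.23 V; n = 6.
Balancing gives 2 Ga³⁺(aq) + 3 Zn(s) → 2 Ga(s) + 3 Zn²⁺(aq); hence Q = [Zn²⁺(aq)]^3 / [Ga³⁺(aq)]^2 = 0.000547 (log Q = −3.262).
By the Nernst equation, E = +0.23 − (0.0571/6)·(−3.262) = +0.26 V.

+0.26 V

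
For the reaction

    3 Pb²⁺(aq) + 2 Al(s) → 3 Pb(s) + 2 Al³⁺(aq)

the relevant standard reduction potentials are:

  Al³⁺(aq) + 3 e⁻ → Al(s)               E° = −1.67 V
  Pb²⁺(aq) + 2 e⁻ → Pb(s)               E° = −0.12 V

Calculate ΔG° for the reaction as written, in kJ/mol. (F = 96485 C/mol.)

−897 kJ/mol

In the reaction as written Pb²⁺(aq) is reduced, so the Pb²⁺/Pb couple is the cathode and Al³⁺/Al is the anode.
E°cell = −0.12 − (−1.67) = +1.55 V; balancing electrons gives n = 6.
ΔG° = −nFE°cell = −(6)(96485)(+1.55) J/mol = −897 kJ/mol.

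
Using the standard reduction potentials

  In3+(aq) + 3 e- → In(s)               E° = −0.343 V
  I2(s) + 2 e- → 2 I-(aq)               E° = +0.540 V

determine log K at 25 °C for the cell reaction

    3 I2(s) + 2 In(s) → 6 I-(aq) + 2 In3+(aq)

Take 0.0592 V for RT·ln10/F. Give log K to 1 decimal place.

log K = 89.5

The I₂/I⁻ couple is reduced (cathode); E°cell = +0.540 − (−0.343) = +0.883 V with n = 6.
At equilibrium E = 0, so log K = nE°cell / 0.0592 = (6)(+0.883) / 0.0592 = 89.5.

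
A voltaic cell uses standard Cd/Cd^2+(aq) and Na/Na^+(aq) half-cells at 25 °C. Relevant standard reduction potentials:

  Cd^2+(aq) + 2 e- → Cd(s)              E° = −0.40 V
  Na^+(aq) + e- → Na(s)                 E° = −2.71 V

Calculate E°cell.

The Cd²⁺/Cd couple has the higher E°, so Cd ion is reduced (cathode) and Na is oxidized (anode).
E°cell = E°(cathode) − E°(anode) = −0.40 − (−2.71) = +2.31 V.

+2.31 V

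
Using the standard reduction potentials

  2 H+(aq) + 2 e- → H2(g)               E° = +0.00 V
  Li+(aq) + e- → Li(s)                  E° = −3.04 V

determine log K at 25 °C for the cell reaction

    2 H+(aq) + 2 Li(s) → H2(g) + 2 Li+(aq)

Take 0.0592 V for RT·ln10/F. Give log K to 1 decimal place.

log K = 102.7

The 2H⁺/H₂ couple is reduced (cathode); E°cell = +0.00 − (−3.04) = +3.04 V with n = 2.
At equilibrium E = 0, so log K = nE°cell / 0.0592 = (2)(+3.04) / 0.0592 = 102.7.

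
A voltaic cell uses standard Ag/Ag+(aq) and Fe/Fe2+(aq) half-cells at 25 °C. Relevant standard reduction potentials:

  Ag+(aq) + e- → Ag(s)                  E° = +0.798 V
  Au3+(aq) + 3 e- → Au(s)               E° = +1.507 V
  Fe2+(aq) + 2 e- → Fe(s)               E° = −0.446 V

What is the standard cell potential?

Of the two couples in this cell, the one with the more positive reduction potential is reduced at the cathode: here that is Ag⁺/Ag (+0.798 V); Fe²⁺/Fe (−0.446 V) is the anode.
E°cell = E°(cathode) − E°(anode) = +0.798 − (−0.446) = +1.244 V.

+1.244 V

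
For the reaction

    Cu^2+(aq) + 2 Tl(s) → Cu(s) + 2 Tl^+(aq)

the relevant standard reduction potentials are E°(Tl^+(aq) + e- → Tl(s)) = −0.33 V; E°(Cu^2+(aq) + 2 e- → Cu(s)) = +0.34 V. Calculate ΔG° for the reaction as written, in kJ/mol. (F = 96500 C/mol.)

−129 kJ/mol

In the reaction as written Cu^2+(aq) is reduced, so the Cu²⁺/Cu couple is the cathode and Tl⁺/Tl is the anode.
E°cell = +0.34 − (−0.33) = +0.67 V; balancing electrons gives n = 2.
ΔG° = −nFE°cell = −(2)(96500)(+0.67) J/mol = −129 kJ/mol.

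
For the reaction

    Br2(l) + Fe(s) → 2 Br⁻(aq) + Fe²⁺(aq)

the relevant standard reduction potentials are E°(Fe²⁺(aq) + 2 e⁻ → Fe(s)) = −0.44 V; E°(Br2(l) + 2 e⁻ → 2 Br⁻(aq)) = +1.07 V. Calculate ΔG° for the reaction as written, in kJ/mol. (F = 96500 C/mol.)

In the reaction as written Br2(l) is reduced, so the Br₂/Br⁻ couple is the cathode and Fe²⁺/Fe is the anode.
E°cell = +1.07 − (−0.44) = +1.51 V; balancing electrons gives n = 2.
ΔG° = −nFE°cell = −(2)(96500)(+1.51) J/mol = −291 kJ/mol.

−291 kJ/mol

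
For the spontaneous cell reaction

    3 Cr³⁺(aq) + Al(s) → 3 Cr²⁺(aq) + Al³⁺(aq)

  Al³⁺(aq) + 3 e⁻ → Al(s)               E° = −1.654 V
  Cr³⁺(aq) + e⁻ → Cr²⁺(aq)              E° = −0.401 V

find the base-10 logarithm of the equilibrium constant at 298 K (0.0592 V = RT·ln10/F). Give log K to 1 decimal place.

The Cr³⁺/Cr²⁺ couple is reduced (cathode); E°cell = −0.401 − (−1.654) = +1.253 V with n = 3.
At equilibrium E = 0, so log K = nE°cell / 0.0592 = (3)(+1.253) / 0.0592 = 63.5.

log K = 63.5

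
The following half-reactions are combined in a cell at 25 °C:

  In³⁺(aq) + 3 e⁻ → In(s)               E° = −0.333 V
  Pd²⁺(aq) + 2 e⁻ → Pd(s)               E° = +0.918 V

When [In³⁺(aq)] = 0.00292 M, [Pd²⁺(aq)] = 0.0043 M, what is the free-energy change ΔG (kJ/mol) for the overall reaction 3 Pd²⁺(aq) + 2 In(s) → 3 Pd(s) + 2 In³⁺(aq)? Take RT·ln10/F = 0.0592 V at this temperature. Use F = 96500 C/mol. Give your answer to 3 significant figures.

The standard cell potential is +0.918 − (−0.333) = +1.251 V, with n = 6 electrons in the balanced equation.
The reaction quotient is [In³⁺(aq)]^2 / [Pd²⁺(aq)]^3 = 107; by Nernst, E = +1.251 − (0.0592/6)(2.030) = +1.2310 V.
Then ΔG = −nFE = −6 × 96500 × +1.2310 J/mol = −713 kJ/mol.

−713 kJ/mol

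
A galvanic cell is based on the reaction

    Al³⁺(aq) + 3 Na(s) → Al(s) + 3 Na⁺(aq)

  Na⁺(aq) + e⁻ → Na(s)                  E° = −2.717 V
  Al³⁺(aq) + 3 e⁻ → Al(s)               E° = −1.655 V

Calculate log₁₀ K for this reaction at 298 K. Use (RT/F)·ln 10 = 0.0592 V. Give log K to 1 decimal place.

The Al³⁺/Al couple is reduced (cathode); E°cell = −1.655 − (−2.717) = +1.062 V with n = 3.
At equilibrium E = 0, so log K = nE°cell / 0.0592 = (3)(+1.062) / 0.0592 = 53.8.

log K = 53.8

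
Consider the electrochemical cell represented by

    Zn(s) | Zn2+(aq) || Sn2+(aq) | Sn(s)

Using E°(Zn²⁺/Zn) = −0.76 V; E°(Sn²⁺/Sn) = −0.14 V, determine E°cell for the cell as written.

+0.62 V

By convention the left-hand electrode in cell notation is the anode (oxidation) and the right-hand electrode is the cathode (reduction).
E°cell = E°(right) − E°(left) = −0.14 − (−0.76) = +0.62 V.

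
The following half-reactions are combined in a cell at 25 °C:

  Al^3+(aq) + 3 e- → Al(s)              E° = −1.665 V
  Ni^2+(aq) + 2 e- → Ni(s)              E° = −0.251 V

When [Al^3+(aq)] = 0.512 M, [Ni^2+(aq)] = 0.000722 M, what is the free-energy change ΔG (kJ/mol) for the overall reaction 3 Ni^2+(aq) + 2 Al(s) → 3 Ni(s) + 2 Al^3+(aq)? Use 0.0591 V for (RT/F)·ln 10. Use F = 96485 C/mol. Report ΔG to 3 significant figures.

With Ni²⁺/Ni reduced at the cathode, E°cell = −0.251 − (−1.665) = +1.414 V and n = 6.
Q = [Al^3+(aq)]^2 / [Ni^2+(aq)]^3 = 6.97×10^8, so log Q = 8.843 and E = +1.414 − (0.0591/6)(8.843) = +1.3269 V.
Finally ΔG = −nFE = −(6)(96485 C/mol)(+1.3269 V) = −768 kJ/mol.

−768 kJ/mol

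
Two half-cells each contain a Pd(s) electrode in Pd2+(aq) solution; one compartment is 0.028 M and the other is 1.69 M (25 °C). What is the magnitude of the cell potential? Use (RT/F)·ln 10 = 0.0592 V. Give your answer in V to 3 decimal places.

For a concentration cell E°cell = 0, since both electrodes use the same couple.
The compartment with the higher Pd2+(aq) concentration (1.69 M) acts as the cathode; ions are reduced there and produced at the dilute (0.028 M) anode.
With n = 2, Ecell = −(0.0592/2)·log([dilute]/[conc]) = −(0.0592/2)·log(0.028/1.69) = +0.053 V.

0.053 V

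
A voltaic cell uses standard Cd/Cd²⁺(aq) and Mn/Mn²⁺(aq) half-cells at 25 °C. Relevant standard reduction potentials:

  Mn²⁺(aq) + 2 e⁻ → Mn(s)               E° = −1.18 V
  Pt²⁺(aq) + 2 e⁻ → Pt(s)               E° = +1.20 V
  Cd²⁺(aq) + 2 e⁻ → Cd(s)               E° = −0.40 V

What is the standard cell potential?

The Cd²⁺/Cd couple has the higher E°, so Cd ion is reduced (cathode) and Mn is oxidized (anode).
E°cell = E°(cathode) − E°(anode) = −0.40 − (−1.18) = +0.78 V.

+0.78 V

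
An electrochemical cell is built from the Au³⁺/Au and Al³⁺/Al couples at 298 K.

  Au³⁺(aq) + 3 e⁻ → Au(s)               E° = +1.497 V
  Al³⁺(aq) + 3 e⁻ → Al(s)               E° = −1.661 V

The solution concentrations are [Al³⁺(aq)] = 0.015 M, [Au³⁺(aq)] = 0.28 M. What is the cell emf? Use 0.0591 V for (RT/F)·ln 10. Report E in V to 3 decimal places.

Since E°(Au³⁺/Au) > E°(Al³⁺/Al), Au³⁺/Au serves as the cathode.
E°cell = +1.497 − (−1.661) = +3.158 V, with n = 3 electrons transferred.
For the overall reaction Au³⁺(aq) + Al(s) → Au(s) + Al³⁺(aq), Q = [Al³⁺(aq)] / [Au³⁺(aq)] = 0.0536, giving log Q = −1.271.
E = E° − (0.0591/n)·log Q = +3.158 − (0.0591/3)(−1.271) = +3.183 V.

+3.183 V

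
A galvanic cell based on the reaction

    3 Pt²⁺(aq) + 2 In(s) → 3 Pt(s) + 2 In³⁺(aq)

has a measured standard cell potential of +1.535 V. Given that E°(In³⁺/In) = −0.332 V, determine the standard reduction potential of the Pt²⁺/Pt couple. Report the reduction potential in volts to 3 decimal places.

In the reaction as written the Pt²⁺/Pt couple is reduced (cathode) and In³⁺/In is oxidized (anode), so E°cell = E°(Pt²⁺/Pt) − E°(In³⁺/In).
E°(Pt²⁺/Pt) = E°cell + E°(anode) = +1.535 + (−0.332) = +1.203 V.

+1.203 V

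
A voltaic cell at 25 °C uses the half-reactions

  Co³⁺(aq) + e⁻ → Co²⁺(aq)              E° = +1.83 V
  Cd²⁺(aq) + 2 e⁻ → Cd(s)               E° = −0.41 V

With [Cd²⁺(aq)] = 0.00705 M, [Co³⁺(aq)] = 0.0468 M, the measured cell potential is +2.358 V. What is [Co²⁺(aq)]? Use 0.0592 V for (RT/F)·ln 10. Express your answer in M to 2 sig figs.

Co³⁺/Co²⁺ is the cathode (higher E°); E°cell = +1.83 − (−0.41) = +2.24 V with n = 2.
From the Nernst equation, log Q = n(E° − E)/0.0592 = 2·(+2.24 − (+2.358))/0.0592 = −3.986.
The balanced reaction is 2 Co³⁺(aq) + Cd(s) → 2 Co²⁺(aq) + Cd²⁺(aq), so Q = ([Co²⁺(aq)]^2·[Cd²⁺(aq)]) / [Co³⁺(aq)]^2.
Substituting the known concentrations and solving, log [Co²⁺(aq)] = −2.247 and [Co²⁺(aq)] = 0.0057 M.

0.0057 M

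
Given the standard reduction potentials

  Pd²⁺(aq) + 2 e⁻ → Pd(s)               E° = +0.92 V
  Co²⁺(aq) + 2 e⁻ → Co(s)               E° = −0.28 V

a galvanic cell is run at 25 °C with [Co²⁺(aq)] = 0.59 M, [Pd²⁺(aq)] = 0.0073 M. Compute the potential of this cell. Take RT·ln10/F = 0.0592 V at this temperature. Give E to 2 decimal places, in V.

+1.14 V

The Pd²⁺/Pd couple has the more positive E°, so it is the cathode; Co²⁺/Co is the anode.
E°cell = +0.92 − (−0.28) = +1.20 V, with n = 2 electrons transferred.
For the overall reaction Pd²⁺(aq) + Co(s) → Pd(s) + Co²⁺(aq), Q = [Co²⁺(aq)] / [Pd²⁺(aq)] = 80.8, giving log Q = 1.908.
By the Nernst equation, E = +1.20 − (0.0592/2)·(1.908) = +1.14 V.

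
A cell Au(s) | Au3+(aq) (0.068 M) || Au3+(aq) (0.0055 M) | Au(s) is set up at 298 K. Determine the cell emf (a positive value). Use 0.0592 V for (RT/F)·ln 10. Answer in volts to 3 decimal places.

0.022 V

For a concentration cell E°cell = 0, since both electrodes use the same couple.
The compartment with the higher Au3+(aq) concentration (0.068 M) acts as the cathode; ions are reduced there and produced at the dilute (0.0055 M) anode.
With n = 3, Ecell = −(0.0592/3)·log([dilute]/[conc]) = −(0.0592/3)·log(0.0055/0.068) = +0.022 V.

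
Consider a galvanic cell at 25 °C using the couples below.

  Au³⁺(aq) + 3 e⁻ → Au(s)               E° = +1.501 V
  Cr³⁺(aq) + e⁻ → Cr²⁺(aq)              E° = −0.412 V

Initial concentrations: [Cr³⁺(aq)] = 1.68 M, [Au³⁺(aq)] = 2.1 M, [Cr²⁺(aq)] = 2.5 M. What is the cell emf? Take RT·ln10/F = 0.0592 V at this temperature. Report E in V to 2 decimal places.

The Au³⁺/Au couple has the more positive E°, so it is the cathode; Cr³⁺/Cr²⁺ is the anode.
E°cell = E°cat − E°an = +1.501 − (−0.412) = +1.913 V; n = 3.
The balanced reaction is Au³⁺(aq) + 3 Cr²⁺(aq) → Au(s) + 3 Cr³⁺(aq), so Q = [Cr³⁺(aq)]^3 / ([Au³⁺(aq)]·[Cr²⁺(aq)]^3) = 0.145 and log Q = −0.840.
By the Nernst equation, E = +1.913 − (0.0592/3)·(−0.840) = +1.93 V.

+1.93 V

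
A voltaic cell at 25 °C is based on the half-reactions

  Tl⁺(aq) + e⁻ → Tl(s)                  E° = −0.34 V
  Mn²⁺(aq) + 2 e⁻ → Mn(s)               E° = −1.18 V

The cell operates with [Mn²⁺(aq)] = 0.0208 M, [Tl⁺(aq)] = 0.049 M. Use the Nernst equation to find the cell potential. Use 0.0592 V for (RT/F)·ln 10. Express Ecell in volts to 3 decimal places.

The Tl⁺/Tl couple has the more positive E°, so it is the cathode; Mn²⁺/Mn is the anode.
E°cell = −0.34 − (−1.18) = +0.84 V, with n = 2 electrons transferred.
For the overall reaction 2 Tl⁺(aq) + Mn(s) → 2 Tl(s) + Mn²⁺(aq), Q = [Mn²⁺(aq)] / [Tl⁺(aq)]^2 = 8.66, giving log Q = 0.938.
E = E° − (0.0592/n)·log Q = +0.84 − (0.0592/2)(0.938) = +0.812 V.

+0.812 V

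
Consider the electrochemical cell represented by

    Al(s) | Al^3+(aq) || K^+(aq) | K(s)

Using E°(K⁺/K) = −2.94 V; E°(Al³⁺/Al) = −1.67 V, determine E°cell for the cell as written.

By convention the left-hand electrode in cell notation is the anode (oxidation) and the right-hand electrode is the cathode (reduction).
E°cell = E°(right) − E°(left) = −2.94 − (−1.67) = −1.27 V.
The negative sign shows that, as written, the cell would require an external voltage to drive the reaction.

−1.27 V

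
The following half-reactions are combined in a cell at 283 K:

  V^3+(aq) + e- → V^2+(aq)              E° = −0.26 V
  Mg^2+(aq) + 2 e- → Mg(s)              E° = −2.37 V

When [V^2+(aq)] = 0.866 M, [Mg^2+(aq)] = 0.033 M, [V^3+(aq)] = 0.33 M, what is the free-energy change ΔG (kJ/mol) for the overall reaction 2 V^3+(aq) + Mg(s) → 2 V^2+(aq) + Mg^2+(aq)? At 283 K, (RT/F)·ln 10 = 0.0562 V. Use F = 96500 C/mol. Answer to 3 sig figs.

With V³⁺/V²⁺ reduced at the cathode, E°cell = −0.26 − (−2.37) = +2.11 V and n = 2.
Here Q = ([V^2+(aq)]^2·[Mg^2+(aq)]) / [V^3+(aq)]^2 = 0.227 (log Q = −0.643), giving E = +2.11 − (0.0562/2)·(−0.643) = +2.1281 V.
Finally ΔG = −nFE = −(2)(96500 C/mol)(+2.1281 V) = −411 kJ/mol.

−411 kJ/mol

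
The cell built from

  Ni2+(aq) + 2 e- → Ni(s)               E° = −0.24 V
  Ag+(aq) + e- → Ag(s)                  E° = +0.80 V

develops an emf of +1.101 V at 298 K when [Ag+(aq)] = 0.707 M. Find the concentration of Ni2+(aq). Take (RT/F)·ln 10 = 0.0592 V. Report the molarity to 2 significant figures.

0.0043 M

Ag⁺/Ag is the cathode (higher E°); E°cell = +0.80 − (−0.24) = +1.04 V with n = 2.
Rearranging E = E° − (0.0592/n)·log Q gives log Q = 2(+1.04 − (+1.101))/0.0592 = −2.061.
Balancing electrons gives 2 Ag+(aq) + Ni(s) → 2 Ag(s) + Ni2+(aq); thus Q = [Ni2+(aq)] / [Ag+(aq)]^2.
Substituting the known concentrations and solving, log [Ni2+(aq)] = −2.362 and [Ni2+(aq)] = 0.0043 M.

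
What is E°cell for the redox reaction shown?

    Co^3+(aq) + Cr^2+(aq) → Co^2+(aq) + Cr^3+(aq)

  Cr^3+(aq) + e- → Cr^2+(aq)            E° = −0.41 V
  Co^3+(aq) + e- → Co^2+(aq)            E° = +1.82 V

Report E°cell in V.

Co^3+(aq) gains electrons, so the Co³⁺/Co²⁺ couple is the cathode; the Cr³⁺/Cr²⁺ couple is the anode.
E°cell = E°(cathode) − E°(anode) = +1.82 − (−0.41) = +2.23 V.
The positive value indicates the reaction is spontaneous as written.

+2.23 V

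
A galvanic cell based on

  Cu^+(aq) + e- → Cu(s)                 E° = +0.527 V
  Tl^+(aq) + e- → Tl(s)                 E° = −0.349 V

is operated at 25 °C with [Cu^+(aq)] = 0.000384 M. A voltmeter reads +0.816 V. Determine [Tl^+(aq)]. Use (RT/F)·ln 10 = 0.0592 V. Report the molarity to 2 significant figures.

0.0040 M

Cu⁺/Cu is the cathode (higher E°); E°cell = +0.527 − (−0.349) = +0.876 V with n = 1.
Rearranging E = E° − (0.0592/n)·log Q gives log Q = 1(+0.876 − (+0.816))/0.0592 = 1.014.
The balanced reaction is Cu^+(aq) + Tl(s) → Cu(s) + Tl^+(aq), so Q = [Tl^+(aq)] / [Cu^+(aq)].
Isolating [Tl^+(aq)] in Q = 10^{1.014} yields log [Tl^+(aq)] = −2.402, i.e. 0.0040 M.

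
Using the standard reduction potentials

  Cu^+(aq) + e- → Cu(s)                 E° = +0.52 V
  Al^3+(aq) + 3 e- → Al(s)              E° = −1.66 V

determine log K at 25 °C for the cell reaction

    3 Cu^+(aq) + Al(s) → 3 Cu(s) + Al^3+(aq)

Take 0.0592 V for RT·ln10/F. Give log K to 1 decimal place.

log K = 110.5

The Cu⁺/Cu couple is reduced (cathode); E°cell = +0.52 − (−1.66) = +2.18 V with n = 3.
At equilibrium E = 0, so log K = nE°cell / 0.0592 = (3)(+2.18) / 0.0592 = 110.5.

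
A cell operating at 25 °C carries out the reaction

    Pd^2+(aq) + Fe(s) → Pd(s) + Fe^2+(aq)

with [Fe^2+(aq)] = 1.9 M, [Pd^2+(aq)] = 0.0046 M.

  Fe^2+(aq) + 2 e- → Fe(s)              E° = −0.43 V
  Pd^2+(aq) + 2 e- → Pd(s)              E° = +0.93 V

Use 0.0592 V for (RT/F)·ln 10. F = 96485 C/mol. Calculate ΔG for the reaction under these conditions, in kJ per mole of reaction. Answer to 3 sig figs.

−248 kJ/mol

With Pd²⁺/Pd reduced at the cathode, E°cell = +0.93 − (−0.43) = +1.36 V and n = 2.
Here Q = [Fe^2+(aq)] / [Pd^2+(aq)] = 413 (log Q = 2.616), giving E = +1.36 − (0.0592/2)·(2.616) = +1.2826 V.
Then ΔG = −nFE = −2 × 96485 × +1.2826 J/mol = −248 kJ/mol.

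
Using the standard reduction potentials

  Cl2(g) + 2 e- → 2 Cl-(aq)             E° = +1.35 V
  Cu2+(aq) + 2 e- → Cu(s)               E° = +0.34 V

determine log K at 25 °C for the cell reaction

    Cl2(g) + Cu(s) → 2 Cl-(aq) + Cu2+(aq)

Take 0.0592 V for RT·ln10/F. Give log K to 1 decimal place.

log K = 34.1

The Cl₂/Cl⁻ couple is reduced (cathode); E°cell = +1.35 − (+0.34) = +1.01 V with n = 2.
At equilibrium E = 0, so log K = nE°cell / 0.0592 = (2)(+1.01) / 0.0592 = 34.1.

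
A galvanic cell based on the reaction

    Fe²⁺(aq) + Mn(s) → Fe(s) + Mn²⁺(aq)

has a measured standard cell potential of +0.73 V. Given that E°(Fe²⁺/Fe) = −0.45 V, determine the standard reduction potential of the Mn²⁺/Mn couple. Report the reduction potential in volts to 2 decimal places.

In the reaction as written the Fe²⁺/Fe couple is reduced (cathode) and Mn²⁺/Mn is oxidized (anode), so E°cell = E°(Fe²⁺/Fe) − E°(Mn²⁺/Mn).
E°(Mn²⁺/Mn) = E°(cathode) − E°cell = −0.45 − (+0.73) = −1.18 V.

−1.18 V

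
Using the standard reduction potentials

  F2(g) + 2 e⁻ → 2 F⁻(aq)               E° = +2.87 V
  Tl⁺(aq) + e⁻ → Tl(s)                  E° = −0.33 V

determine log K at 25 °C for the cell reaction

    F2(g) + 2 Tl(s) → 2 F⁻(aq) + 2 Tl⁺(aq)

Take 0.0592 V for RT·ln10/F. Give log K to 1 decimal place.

log K = 108.1

The F₂/F⁻ couple is reduced (cathode); E°cell = +2.87 − (−0.33) = +3.20 V with n = 2.
At equilibrium E = 0, so log K = nE°cell / 0.0592 = (2)(+3.20) / 0.0592 = 108.1.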